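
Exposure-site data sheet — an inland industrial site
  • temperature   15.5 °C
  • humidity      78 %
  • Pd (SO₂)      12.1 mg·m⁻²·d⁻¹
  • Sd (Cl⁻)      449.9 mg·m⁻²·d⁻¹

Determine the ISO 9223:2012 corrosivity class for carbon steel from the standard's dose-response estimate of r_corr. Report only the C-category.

C5

carbon steel: f(T) = -0.054·(T−10) [T>10 °C] = -0.2970
  sulphur-dioxide contribution → 22.88 μm/a
  chloride contribution → 109.8 μm/a
  total first-year rate 132.7 μm/a
Category bounds: 80…200 μm/a bracket r_corr ⇒ C5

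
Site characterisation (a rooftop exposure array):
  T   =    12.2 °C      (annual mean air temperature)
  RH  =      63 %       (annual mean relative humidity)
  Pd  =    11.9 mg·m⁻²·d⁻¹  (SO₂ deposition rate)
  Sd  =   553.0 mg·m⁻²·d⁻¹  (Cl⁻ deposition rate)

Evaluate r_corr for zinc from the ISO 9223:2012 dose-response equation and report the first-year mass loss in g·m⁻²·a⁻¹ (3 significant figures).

r_corr = 25.6 g·m⁻²·a⁻¹

zinc: temperature factor f = -0.071·(2.2) = -0.1562
  Pd branch = 0.0129·Pd^0.44·e^(0.046·RH+f) = 0.5951 μm/a
  Cl⁻ term: 0.0175·553.0^0.57·exp(0.008·63+0.085·12.2) = 2.99
  sum: 0.5951 + 2.99 → r_corr = 3.585 μm/a
Convert to mass loss: 3.585 μm/a × 7.14 g/cm³ = 25.6 g·m⁻²·a⁻¹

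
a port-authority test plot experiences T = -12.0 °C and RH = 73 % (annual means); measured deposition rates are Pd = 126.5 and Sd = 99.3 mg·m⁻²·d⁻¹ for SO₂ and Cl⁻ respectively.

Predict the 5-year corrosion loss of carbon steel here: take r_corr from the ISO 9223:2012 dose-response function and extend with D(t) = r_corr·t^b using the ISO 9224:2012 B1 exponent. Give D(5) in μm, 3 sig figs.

carbon steel: f(T) = +0.150·(T−10) [T≤10 °C] = -3.3000
  sulphur-dioxide contribution → 3.483 μm/a
  chloride contribution → 12.15 μm/a
  total first-year rate 15.63 μm/a
ISO 9224: D(t) = r_corr · t^b with b = 0.523 (carbon steel, B1)
  D(5) = 15.63 × 5^0.523 = 15.63 × 2.32 = 36.27 μm

D(5) = 36.3 μm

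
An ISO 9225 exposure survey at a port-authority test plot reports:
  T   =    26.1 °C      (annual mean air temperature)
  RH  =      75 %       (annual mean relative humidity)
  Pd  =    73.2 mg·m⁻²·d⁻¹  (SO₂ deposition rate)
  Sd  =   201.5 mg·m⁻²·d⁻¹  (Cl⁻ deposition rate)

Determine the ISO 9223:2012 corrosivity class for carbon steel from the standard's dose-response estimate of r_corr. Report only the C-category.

C5

carbon steel: f(T) = -0.054·(T−10) [T>10 °C] = -0.8694
  SO₂ term: 1.77·73.2^0.52·exp(0.02·75-0.8694) = 31
  Sd branch = 0.102·Sd^0.62·e^(0.033·RH+0.04·T) = 92.37 μm/a
  r_corr = 31 + 92.37 = 123.4 μm/a
Category bounds: 80…200 μm/a bracket r_corr ⇒ C5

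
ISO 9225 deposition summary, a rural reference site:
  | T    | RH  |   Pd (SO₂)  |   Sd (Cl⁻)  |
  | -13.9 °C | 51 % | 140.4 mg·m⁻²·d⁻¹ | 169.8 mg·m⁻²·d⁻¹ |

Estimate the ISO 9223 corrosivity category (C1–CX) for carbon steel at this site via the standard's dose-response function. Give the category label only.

carbon steel: temperature factor f = +0.150·(-23.9) = -3.5850
  sulphur-dioxide contribution → 1.781 μm/a
  chloride contribution → 7.596 μm/a
  total first-year rate 9.377 μm/a
Category bounds: 1.3…25 μm/a bracket r_corr ⇒ C2

C2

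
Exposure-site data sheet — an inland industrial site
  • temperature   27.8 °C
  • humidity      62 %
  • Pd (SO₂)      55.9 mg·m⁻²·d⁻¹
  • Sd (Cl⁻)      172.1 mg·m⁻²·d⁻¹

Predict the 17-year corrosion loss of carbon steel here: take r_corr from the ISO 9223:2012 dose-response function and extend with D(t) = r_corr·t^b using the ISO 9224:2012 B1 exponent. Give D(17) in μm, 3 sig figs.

D(17) = 340 μm

carbon steel: T>10 °C ⇒ hinge -0.054·(27.8−10) = -0.9612
  sulphur-dioxide contribution → 18.95 μm/a
  chloride contribution → 58.38 μm/a
  ⇒ r_corr(carbon steel) = 77.34 μm/a
ISO 9224: D(t) = r_corr · t^b with b = 0.523 (carbon steel, B1)
  D(17) = 77.34 × 17^0.523 = 77.34 × 4.401 = 340.3 μm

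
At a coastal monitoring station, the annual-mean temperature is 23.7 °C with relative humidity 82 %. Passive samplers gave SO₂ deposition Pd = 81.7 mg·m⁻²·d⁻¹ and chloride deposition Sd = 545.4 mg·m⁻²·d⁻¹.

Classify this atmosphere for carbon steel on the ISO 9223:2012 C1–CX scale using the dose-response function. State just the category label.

CX

carbon steel: T>10 °C ⇒ hinge -0.054·(23.7−10) = -0.7398
  sulphur-dioxide contribution → 42.98 μm/a
  chloride contribution → 196 μm/a
  ⇒ r_corr(carbon steel) = 239 μm/a
Category bounds: 200…700 μm/a bracket r_corr ⇒ CX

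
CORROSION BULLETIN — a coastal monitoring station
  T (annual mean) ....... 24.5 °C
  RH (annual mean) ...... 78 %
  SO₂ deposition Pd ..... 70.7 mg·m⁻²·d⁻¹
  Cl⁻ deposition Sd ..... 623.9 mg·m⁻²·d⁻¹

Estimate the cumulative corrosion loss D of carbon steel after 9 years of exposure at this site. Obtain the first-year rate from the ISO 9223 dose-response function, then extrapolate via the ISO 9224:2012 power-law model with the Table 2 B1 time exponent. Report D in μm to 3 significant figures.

carbon steel: temperature factor f = -0.054·(14.5) = -0.7830
  sulphur-dioxide contribution → 35.25 μm/a
  chloride contribution → 192.8 μm/a
  total first-year rate 228 μm/a
Power-law: D(9) = r_corr · 9^0.523
  D(9) = 228 × 9^0.523 = 228 × 3.156 = 719.5 μm

D(9) = 720 μm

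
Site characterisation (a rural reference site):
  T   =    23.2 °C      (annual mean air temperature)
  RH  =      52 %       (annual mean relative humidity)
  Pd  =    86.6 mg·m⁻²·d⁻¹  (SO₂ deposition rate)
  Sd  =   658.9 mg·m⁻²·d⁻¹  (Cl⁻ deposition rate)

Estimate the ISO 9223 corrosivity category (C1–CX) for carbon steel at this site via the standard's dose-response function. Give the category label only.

C5

carbon steel: temperature factor f = -0.054·(13.2) = -0.7128
  sulphur-dioxide contribution → 24.98 μm/a
  chloride contribution → 80.27 μm/a
  total first-year rate 105.2 μm/a
105 μm/a falls in (80, 200] for carbon steel → category C5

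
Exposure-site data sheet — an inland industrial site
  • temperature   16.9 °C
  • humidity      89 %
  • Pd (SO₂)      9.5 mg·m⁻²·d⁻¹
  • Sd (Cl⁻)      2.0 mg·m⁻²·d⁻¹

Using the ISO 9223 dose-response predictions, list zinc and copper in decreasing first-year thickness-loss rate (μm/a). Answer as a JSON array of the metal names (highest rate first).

["copper", "zinc"]

zinc: f(T) = -0.071·(T−10) [T>10 °C] = -0.4899
  Pd branch = 0.0129·Pd^0.44·e^(0.046·RH+f) = 1.277 μm/a
  Cl⁻ term: 0.0175·2.0^0.57·exp(0.008·89+0.085·16.9) = 0.2227
  r_corr = 1.277 + 0.2227 = 1.499 μm/a
copper: temperature factor f = -0.080·(6.9) = -0.5520
  SO₂ term: 0.0053·9.5^0.26·exp(0.059·89-0.5520) = 1.045
  Cl⁻ term: 0.01025·2.0^0.27·exp(0.036·89+0.049·16.9) = 0.6968
  r_corr = 1.045 + 0.6968 = 1.742 μm/a
Ordering by μm/a: copper (1.74) > zinc (1.5)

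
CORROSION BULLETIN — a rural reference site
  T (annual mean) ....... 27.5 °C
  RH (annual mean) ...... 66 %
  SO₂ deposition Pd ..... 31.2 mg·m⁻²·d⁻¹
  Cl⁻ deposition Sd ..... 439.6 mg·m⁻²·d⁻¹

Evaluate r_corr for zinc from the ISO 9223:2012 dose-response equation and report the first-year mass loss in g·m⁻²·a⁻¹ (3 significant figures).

zinc: T>10 °C ⇒ hinge -0.071·(27.5−10) = -1.2425
  SO₂ term: 0.0129·31.2^0.44·exp(0.046·66-1.2425) = 0.3523
  Sd branch = 0.0175·Sd^0.57·e^(0.008·RH+0.085·T) = 9.864 μm/a
  sum: 0.3523 + 9.864 → r_corr = 10.22 μm/a
Convert to mass loss: 10.22 μm/a × 7.14 g/cm³ = 72.94 g·m⁻²·a⁻¹

r_corr = 72.9 g·m⁻²·a⁻¹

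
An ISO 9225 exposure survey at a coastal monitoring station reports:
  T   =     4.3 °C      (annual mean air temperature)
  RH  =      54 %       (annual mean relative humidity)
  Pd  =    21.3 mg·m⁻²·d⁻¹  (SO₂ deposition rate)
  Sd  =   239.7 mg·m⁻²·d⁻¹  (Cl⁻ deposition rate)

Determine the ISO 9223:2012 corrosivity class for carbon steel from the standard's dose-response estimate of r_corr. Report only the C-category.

carbon steel: f(T) = +0.150·(T−10) [T≤10 °C] = -0.8550
  sulphur-dioxide contribution → 10.88 μm/a
  chloride contribution → 21.51 μm/a
  ⇒ r_corr(carbon steel) = 32.38 μm/a
Category bounds: 25…50 μm/a bracket r_corr ⇒ C3

C3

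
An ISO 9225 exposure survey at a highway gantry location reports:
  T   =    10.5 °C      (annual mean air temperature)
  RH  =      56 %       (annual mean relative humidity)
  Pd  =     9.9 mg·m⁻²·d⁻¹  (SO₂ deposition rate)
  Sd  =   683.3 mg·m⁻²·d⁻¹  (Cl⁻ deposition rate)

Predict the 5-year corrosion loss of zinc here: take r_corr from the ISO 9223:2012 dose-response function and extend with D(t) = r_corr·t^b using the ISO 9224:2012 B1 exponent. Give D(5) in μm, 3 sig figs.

zinc: temperature factor f = -0.071·(0.5) = -0.0355
  Pd branch = 0.0129·Pd^0.44·e^(0.046·RH+f) = 0.4487 μm/a
  Cl⁻ term: 0.0175·683.3^0.57·exp(0.008·56+0.085·10.5) = 2.76
  sum: 0.4487 + 2.76 → r_corr = 3.209 μm/a
Power-law: D(5) = r_corr · 5^0.813
  D(5) = 3.209 × 5^0.813 = 3.209 × 3.701 = 11.87 μm

D(5) = 11.9 μm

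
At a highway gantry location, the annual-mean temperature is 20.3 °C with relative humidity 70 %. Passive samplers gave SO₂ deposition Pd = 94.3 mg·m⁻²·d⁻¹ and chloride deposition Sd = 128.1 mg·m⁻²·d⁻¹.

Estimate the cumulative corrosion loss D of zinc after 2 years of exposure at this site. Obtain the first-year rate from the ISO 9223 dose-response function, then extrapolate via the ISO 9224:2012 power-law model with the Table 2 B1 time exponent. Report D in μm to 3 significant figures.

D(2) = 6.82 μm

zinc: temperature factor f = -0.071·(10.3) = -0.7313
  sulphur-dioxide contribution → 1.149 μm/a
  chloride contribution → 2.735 μm/a
  total first-year rate 3.883 μm/a
Long-term exponent b (ISO 9224 Table 2, B1) = 0.813
  D(2) = 3.883 × 2^0.813 = 3.883 × 1.757 = 6.823 μm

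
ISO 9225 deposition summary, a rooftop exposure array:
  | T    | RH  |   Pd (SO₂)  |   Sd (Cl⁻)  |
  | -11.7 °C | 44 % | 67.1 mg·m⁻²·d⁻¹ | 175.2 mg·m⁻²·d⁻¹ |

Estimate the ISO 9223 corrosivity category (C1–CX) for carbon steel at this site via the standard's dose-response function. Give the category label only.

C2

carbon steel: f(T) = +0.150·(T−10) [T≤10 °C] = -3.2550
  sulphur-dioxide contribution → 1.467 μm/a
  chloride contribution → 6.713 μm/a
  total first-year rate 8.18 μm/a
ISO 9223 Table 2 (carbon steel): 1.3 < 8.18 ≤ 25 μm/a ⇒ C2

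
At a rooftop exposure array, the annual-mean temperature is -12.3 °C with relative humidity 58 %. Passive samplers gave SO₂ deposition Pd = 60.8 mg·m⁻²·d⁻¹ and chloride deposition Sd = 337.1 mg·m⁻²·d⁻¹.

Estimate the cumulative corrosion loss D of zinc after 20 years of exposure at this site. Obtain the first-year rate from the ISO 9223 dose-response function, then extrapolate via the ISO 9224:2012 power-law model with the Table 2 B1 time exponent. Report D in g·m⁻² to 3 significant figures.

D(20) = 61.6 g·m⁻²

zinc: T≤10 °C ⇒ hinge +0.038·(-12.3−10) = -0.8474
  Pd branch = 0.0129·Pd^0.44·e^(0.046·RH+f) = 0.4855 μm/a
  Cl⁻ term: 0.0175·337.1^0.57·exp(0.008·58+0.085·-12.3) = 0.27
  r_corr = 0.4855 + 0.27 = 0.7555 μm/a
ISO 9224: D(t) = r_corr · t^b with b = 0.813 (zinc, B1)
  D(20) = 0.7555 × 20^0.813 = 0.7555 × 11.42 = 8.629 μm
  Mass loss = 8.629 μm × 7.14 g/cm³ = 61.61 g·m⁻²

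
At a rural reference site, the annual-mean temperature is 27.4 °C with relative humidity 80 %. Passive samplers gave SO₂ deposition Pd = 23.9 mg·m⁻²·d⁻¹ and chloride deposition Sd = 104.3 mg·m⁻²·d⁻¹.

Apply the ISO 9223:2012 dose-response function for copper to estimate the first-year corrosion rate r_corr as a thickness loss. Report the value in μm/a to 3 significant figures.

copper: temperature factor f = -0.080·(17.4) = -1.3920
  SO₂ term: 0.0053·23.9^0.26·exp(0.059·80-1.3920) = 0.3373
  Cl⁻ term: 0.01025·104.3^0.27·exp(0.036·80+0.049·27.4) = 2.452
  sum: 0.3373 + 2.452 → r_corr = 2.789 μm/a

r_corr = 2.79 μm/a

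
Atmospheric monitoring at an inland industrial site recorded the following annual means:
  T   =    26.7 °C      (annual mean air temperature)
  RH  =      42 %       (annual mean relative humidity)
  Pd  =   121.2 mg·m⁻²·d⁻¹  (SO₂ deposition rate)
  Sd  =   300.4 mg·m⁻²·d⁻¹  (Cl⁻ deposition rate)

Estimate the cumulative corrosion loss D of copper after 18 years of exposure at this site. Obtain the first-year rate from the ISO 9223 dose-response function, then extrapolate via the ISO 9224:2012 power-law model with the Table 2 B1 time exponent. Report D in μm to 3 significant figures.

D(18) = 5.92 μm

copper: T>10 °C ⇒ hinge -0.080·(26.7−10) = -1.3360
  Pd branch = 0.0053·Pd^0.26·e^(0.059·RH+f) = 0.0578 μm/a
  Sd branch = 0.01025·Sd^0.27·e^(0.036·RH+0.049·T) = 0.8027 μm/a
  sum: 0.0578 + 0.8027 → r_corr = 0.8605 μm/a
ISO 9224: D(t) = r_corr · t^b with b = 0.667 (copper, B1)
  D(18) = 0.8605 × 18^0.667 = 0.8605 × 6.875 = 5.916 μm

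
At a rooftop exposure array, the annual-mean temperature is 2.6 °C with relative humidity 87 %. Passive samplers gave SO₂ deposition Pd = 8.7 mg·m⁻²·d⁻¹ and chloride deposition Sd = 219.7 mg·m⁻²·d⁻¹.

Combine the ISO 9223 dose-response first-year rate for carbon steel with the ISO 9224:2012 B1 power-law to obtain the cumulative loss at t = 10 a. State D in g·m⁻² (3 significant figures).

carbon steel: temperature factor f = +0.150·(-7.4) = -1.1100
  SO₂ term: 1.77·8.7^0.52·exp(0.02·87-1.1100) = 10.24
  Sd branch = 0.102·Sd^0.62·e^(0.033·RH+0.04·T) = 56.57 μm/a
  sum: 10.24 + 56.57 → r_corr = 66.8 μm/a
ISO 9224: D(t) = r_corr · t^b with b = 0.523 (carbon steel, B1)
  D(10) = 66.8 × 10^0.523 = 66.8 × 3.334 = 222.7 μm
  Mass loss = 222.7 μm × 7.85 g/cm³ = 1748 g·m⁻²

D(10) = 1.75e+03 g·m⁻²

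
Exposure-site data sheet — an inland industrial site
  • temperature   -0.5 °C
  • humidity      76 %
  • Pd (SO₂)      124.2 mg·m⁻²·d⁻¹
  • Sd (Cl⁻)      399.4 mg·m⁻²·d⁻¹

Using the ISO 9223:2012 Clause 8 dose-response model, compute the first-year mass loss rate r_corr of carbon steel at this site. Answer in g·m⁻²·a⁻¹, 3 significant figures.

carbon steel: T≤10 °C ⇒ hinge +0.150·(-0.5−10) = -1.5750
  sulphur-dioxide contribution → 20.56 μm/a
  chloride contribution → 50.35 μm/a
  total first-year rate 70.91 μm/a
Convert to mass loss: 70.91 μm/a × 7.85 g/cm³ = 556.6 g·m⁻²·a⁻¹

r_corr = 557 g·m⁻²·a⁻¹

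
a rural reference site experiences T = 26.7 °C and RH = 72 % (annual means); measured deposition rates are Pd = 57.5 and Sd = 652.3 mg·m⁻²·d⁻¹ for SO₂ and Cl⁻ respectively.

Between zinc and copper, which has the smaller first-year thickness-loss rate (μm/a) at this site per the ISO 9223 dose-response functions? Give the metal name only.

copper

zinc: T>10 °C ⇒ hinge -0.071·(26.7−10) = -1.1857
  Pd branch = 0.0129·Pd^0.44·e^(0.046·RH+f) = 0.6431 μm/a
  Sd branch = 0.0175·Sd^0.57·e^(0.008·RH+0.085·T) = 12.11 μm/a
  r_corr = 0.6431 + 12.11 = 12.75 μm/a
copper: T>10 °C ⇒ hinge -0.080·(26.7−10) = -1.3360
  SO₂ term: 0.0053·57.5^0.26·exp(0.059·72-1.3360) = 0.2795
  Cl⁻ term: 0.01025·652.3^0.27·exp(0.036·72+0.049·26.7) = 2.914
  r_corr = 0.2795 + 2.914 = 3.194 μm/a
Ordering by μm/a: zinc (12.8) > copper (3.19)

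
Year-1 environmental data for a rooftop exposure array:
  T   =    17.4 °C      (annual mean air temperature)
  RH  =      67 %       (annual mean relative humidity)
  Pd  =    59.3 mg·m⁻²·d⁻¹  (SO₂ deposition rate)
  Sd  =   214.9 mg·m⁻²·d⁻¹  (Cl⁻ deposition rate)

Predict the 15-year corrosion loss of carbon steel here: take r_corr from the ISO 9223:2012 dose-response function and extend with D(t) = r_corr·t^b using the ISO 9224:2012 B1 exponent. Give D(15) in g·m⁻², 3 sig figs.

D(15) = 2.91e+03 g·m⁻²

carbon steel: f(T) = -0.054·(T−10) [T>10 °C] = -0.3996
  sulphur-dioxide contribution → 37.88 μm/a
  chloride contribution → 52.13 μm/a
  ⇒ r_corr(carbon steel) = 90.01 μm/a
ISO 9224: D(t) = r_corr · t^b with b = 0.523 (carbon steel, B1)
  D(15) = 90.01 × 15^0.523 = 90.01 × 4.122 = 371 μm
  Mass loss = 371 μm × 7.85 g/cm³ = 2912 g·m⁻²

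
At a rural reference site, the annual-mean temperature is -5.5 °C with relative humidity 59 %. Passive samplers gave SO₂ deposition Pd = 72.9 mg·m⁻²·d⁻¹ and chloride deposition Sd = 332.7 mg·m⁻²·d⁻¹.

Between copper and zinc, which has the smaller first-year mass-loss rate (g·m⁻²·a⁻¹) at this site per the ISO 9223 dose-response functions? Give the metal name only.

copper: f(T) = +0.126·(T−10) [T≤10 °C] = -1.9530
  sulphur-dioxide contribution → 0.07451 μm/a
  chloride contribution → 0.3141 μm/a
  ⇒ r_corr(copper) = 0.3886 μm/a
  mass loss = 0.3886 μm/a × 8.96 g/cm³ = 3.482 g·m⁻²·a⁻¹
zinc: temperature factor f = +0.038·(-15.5) = -0.5890
  sulphur-dioxide contribution → 0.713 μm/a
  chloride contribution → 0.4815 μm/a
  total first-year rate 1.194 μm/a
  mass loss = 1.194 μm/a × 7.14 g/cm³ = 8.528 g·m⁻²·a⁻¹
Ordering by g·m⁻²·a⁻¹: zinc (8.53) > copper (3.48)

copper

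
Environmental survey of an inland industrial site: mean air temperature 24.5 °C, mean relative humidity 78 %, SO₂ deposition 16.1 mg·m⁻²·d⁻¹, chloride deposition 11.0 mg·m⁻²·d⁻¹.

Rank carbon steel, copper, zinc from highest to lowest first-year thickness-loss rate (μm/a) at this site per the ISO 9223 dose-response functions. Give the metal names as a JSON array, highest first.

["carbon steel", "zinc", "copper"]

carbon steel: f(T) = -0.054·(T−10) [T>10 °C] = -0.7830
  Pd branch = 1.77·Pd^0.52·e^(0.02·RH+f) = 16.33 μm/a
  Cl⁻ term: 0.102·11.0^0.62·exp(0.033·78+0.04·24.5) = 15.77
  r_corr = 16.33 + 15.77 = 32.1 μm/a
copper: T>10 °C ⇒ hinge -0.080·(24.5−10) = -1.1600
  SO₂ term: 0.0053·16.1^0.26·exp(0.059·78-1.1600) = 0.3411
  Cl⁻ term: 0.01025·11.0^0.27·exp(0.036·78+0.049·24.5) = 1.078
  sum: 0.3411 + 1.078 → r_corr = 1.419 μm/a
zinc: T>10 °C ⇒ hinge -0.071·(24.5−10) = -1.0295
  SO₂ term: 0.0129·16.1^0.44·exp(0.046·78-1.0295) = 0.5659
  Sd branch = 0.0175·Sd^0.57·e^(0.008·RH+0.085·T) = 1.028 μm/a
  r_corr = 0.5659 + 1.028 = 1.594 μm/a
Ordering by μm/a: carbon steel (32.1) > zinc (1.59) > copper (1.42)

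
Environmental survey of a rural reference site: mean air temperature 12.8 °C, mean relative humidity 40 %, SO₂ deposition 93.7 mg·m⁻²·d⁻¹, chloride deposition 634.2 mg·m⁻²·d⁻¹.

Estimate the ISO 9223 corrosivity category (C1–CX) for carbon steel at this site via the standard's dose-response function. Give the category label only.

C4

carbon steel: f(T) = -0.054·(T−10) [T>10 °C] = -0.1512
  Pd branch = 1.77·Pd^0.52·e^(0.02·RH+f) = 35.9 μm/a
  Cl⁻ term: 0.102·634.2^0.62·exp(0.033·40+0.04·12.8) = 34.8
  r_corr = 35.9 + 34.8 = 70.7 μm/a
Category bounds: 50…80 μm/a bracket r_corr ⇒ C4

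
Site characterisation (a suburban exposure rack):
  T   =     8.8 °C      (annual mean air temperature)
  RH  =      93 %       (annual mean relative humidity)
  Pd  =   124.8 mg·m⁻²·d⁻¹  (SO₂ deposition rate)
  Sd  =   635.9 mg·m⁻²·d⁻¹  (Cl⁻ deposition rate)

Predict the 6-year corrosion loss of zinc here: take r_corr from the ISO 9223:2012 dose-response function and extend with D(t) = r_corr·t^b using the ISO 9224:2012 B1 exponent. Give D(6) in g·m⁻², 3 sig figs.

D(6) = 322 g·m⁻²

zinc: temperature factor f = +0.038·(-1.2) = -0.0456
  sulphur-dioxide contribution → 7.431 μm/a
  chloride contribution → 3.083 μm/a
  total first-year rate 10.51 μm/a
ISO 9224: D(t) = r_corr · t^b with b = 0.813 (zinc, B1)
  D(6) = 10.51 × 6^0.813 = 10.51 × 4.292 = 45.12 μm
  Mass loss = 45.12 μm × 7.14 g/cm³ = 322.2 g·m⁻²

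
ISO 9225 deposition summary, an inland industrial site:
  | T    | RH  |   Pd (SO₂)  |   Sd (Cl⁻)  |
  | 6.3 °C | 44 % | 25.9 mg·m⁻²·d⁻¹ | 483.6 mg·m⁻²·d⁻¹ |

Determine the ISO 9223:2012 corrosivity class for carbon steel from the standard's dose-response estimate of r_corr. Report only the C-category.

C3

carbon steel: temperature factor f = +0.150·(-3.7) = -0.5550
  Pd branch = 1.77·Pd^0.52·e^(0.02·RH+f) = 13.31 μm/a
  Sd branch = 0.102·Sd^0.62·e^(0.033·RH+0.04·T) = 25.88 μm/a
  r_corr = 13.31 + 25.88 = 39.19 μm/a
Category bounds: 25…50 μm/a bracket r_corr ⇒ C3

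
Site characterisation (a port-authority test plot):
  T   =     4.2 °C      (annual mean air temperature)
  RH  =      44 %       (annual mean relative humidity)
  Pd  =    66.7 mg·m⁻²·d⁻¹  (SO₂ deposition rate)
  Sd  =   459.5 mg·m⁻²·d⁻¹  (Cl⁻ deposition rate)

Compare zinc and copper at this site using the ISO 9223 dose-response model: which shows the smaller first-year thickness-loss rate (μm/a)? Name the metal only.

zinc: T≤10 °C ⇒ hinge +0.038·(4.2−10) = -0.2204
  Pd branch = 0.0129·Pd^0.44·e^(0.046·RH+f) = 0.4972 μm/a
  Sd branch = 0.0175·Sd^0.57·e^(0.008·RH+0.085·T) = 1.171 μm/a
  r_corr = 0.4972 + 1.171 = 1.668 μm/a
copper: temperature factor f = +0.126·(-5.8) = -0.7308
  SO₂ term: 0.0053·66.7^0.26·exp(0.059·44-0.7308) = 0.102
  Cl⁻ term: 0.01025·459.5^0.27·exp(0.036·44+0.049·4.2) = 0.3212
  r_corr = 0.102 + 0.3212 = 0.4232 μm/a
Ordering by μm/a: zinc (1.67) > copper (0.423)

copper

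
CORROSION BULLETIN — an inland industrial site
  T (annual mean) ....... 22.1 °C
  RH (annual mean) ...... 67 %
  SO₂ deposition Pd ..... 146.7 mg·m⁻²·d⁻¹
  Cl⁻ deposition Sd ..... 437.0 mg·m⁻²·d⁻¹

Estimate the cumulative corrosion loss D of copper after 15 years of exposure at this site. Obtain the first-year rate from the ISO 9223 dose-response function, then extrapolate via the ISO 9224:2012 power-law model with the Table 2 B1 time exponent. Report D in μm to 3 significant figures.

D(15) = 13.0 μm

copper: T>10 °C ⇒ hinge -0.080·(22.1−10) = -0.9680
  sulphur-dioxide contribution → 0.3836 μm/a
  chloride contribution → 1.744 μm/a
  total first-year rate 2.127 μm/a
ISO 9224: D(t) = r_corr · t^b with b = 0.667 (copper, B1)
  D(15) = 2.127 × 15^0.667 = 2.127 × 6.088 = 12.95 μm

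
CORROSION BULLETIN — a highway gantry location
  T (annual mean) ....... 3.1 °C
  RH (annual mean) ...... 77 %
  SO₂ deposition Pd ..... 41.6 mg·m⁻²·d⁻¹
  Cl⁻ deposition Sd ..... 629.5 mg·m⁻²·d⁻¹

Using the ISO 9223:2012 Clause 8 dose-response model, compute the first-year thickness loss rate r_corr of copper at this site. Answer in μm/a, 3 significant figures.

copper: T≤10 °C ⇒ hinge +0.126·(3.1−10) = -0.8694
  SO₂ term: 0.0053·41.6^0.26·exp(0.059·77-0.8694) = 0.5504
  Cl⁻ term: 0.01025·629.5^0.27·exp(0.036·77+0.049·3.1) = 1.087
  sum: 0.5504 + 1.087 → r_corr = 1.638 μm/a

r_corr = 1.64 μm/a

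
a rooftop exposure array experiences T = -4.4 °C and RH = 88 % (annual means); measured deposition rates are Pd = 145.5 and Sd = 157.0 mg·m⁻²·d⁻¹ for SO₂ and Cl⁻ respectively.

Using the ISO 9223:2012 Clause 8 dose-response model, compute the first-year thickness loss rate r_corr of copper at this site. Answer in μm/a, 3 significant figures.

r_corr = 1.34 μm/a

copper: T≤10 °C ⇒ hinge +0.126·(-4.4−10) = -1.8144
  sulphur-dioxide contribution → 0.5669 μm/a
  chloride contribution → 0.7688 μm/a
  ⇒ r_corr(copper) = 1.336 μm/a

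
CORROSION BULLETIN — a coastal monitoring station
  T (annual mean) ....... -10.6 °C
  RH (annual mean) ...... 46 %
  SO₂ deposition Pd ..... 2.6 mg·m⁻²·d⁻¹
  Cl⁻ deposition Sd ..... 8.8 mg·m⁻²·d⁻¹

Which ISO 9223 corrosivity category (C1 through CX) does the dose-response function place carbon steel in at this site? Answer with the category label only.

C2

carbon steel: f(T) = +0.150·(T−10) [T≤10 °C] = -3.0900
  sulphur-dioxide contribution → 0.3322 μm/a
  chloride contribution → 1.173 μm/a
  ⇒ r_corr(carbon steel) = 1.505 μm/a
1.51 μm/a falls in (1.3, 25] for carbon steel → category C2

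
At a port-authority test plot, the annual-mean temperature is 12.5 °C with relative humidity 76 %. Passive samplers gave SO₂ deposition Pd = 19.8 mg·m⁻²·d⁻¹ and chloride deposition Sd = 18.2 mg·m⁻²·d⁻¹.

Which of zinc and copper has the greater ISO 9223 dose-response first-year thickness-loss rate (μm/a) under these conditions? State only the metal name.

zinc: f(T) = -0.071·(T−10) [T>10 °C] = -0.1775
  SO₂ term: 0.0129·19.8^0.44·exp(0.046·76-0.1775) = 1.325
  Cl⁻ term: 0.0175·18.2^0.57·exp(0.008·76+0.085·12.5) = 0.4861
  sum: 1.325 + 0.4861 → r_corr = 1.811 μm/a
copper: T>10 °C ⇒ hinge -0.080·(12.5−10) = -0.2000
  SO₂ term: 0.0053·19.8^0.26·exp(0.059·76-0.2000) = 0.8355
  Cl⁻ term: 0.01025·18.2^0.27·exp(0.036·76+0.049·12.5) = 0.6385
  r_corr = 0.8355 + 0.6385 = 1.474 μm/a
Ordering by μm/a: zinc (1.81) > copper (1.47)

zinc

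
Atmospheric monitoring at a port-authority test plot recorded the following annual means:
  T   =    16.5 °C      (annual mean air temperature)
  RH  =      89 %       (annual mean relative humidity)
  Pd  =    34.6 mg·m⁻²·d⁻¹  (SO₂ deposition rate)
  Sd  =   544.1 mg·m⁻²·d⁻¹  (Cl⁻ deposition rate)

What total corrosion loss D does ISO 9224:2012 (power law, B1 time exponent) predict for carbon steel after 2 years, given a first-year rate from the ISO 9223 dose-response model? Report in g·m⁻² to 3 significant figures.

D(2) = 2.61e+03 g·m⁻²

carbon steel: f(T) = -0.054·(T−10) [T>10 °C] = -0.3510
  SO₂ term: 1.77·34.6^0.52·exp(0.02·89-0.3510) = 46.66
  Sd branch = 0.102·Sd^0.62·e^(0.033·RH+0.04·T) = 184.9 μm/a
  sum: 46.66 + 184.9 → r_corr = 231.5 μm/a
ISO 9224: D(t) = r_corr · t^b with b = 0.523 (carbon steel, B1)
  D(2) = 231.5 × 2^0.523 = 231.5 × 1.437 = 332.7 μm
  Mass loss = 332.7 μm × 7.85 g/cm³ = 2612 g·m⁻²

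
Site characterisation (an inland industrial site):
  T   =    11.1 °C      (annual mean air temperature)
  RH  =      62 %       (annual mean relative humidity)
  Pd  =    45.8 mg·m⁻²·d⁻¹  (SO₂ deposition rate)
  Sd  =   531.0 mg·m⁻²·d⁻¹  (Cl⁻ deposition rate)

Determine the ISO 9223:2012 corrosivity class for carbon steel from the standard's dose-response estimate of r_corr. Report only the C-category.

C5

carbon steel: f(T) = -0.054·(T−10) [T>10 °C] = -0.0594
  Pd branch = 1.77·Pd^0.52·e^(0.02·RH+f) = 42.11 μm/a
  Sd branch = 0.102·Sd^0.62·e^(0.033·RH+0.04·T) = 60.19 μm/a
  sum: 42.11 + 60.19 → r_corr = 102.3 μm/a
Category bounds: 80…200 μm/a bracket r_corr ⇒ C5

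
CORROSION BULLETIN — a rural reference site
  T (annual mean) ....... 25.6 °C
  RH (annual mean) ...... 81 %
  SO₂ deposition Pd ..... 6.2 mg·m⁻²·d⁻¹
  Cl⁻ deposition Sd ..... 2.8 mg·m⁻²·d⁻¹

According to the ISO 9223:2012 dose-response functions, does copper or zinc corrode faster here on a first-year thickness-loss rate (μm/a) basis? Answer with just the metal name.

copper

copper: f(T) = -0.080·(T−10) [T>10 °C] = -1.2480
  sulphur-dioxide contribution → 0.2909 μm/a
  chloride contribution → 0.8763 μm/a
  ⇒ r_corr(copper) = 1.167 μm/a
zinc: T>10 °C ⇒ hinge -0.071·(25.6−10) = -1.1076
  sulphur-dioxide contribution → 0.3948 μm/a
  chloride contribution → 0.5301 μm/a
  ⇒ r_corr(zinc) = 0.9249 μm/a
Ordering by μm/a: copper (1.17) > zinc (0.925)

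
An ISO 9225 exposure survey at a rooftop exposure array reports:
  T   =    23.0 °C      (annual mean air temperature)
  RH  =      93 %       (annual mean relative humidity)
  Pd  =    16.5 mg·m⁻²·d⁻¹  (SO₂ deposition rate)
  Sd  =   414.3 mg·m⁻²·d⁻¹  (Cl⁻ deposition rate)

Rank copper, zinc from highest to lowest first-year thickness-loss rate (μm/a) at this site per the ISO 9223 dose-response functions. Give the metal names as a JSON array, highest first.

["zinc", "copper"]

copper: T>10 °C ⇒ hinge -0.080·(23.0−10) = -1.0400
  SO₂ term: 0.0053·16.5^0.26·exp(0.059·93-1.0400) = 0.9378
  Cl⁻ term: 0.01025·414.3^0.27·exp(0.036·93+0.049·23.0) = 4.58
  sum: 0.9378 + 4.58 → r_corr = 5.518 μm/a
zinc: T>10 °C ⇒ hinge -0.071·(23.0−10) = -0.9230
  Pd branch = 0.0129·Pd^0.44·e^(0.046·RH+f) = 1.269 μm/a
  Cl⁻ term: 0.0175·414.3^0.57·exp(0.008·93+0.085·23.0) = 8.074
  r_corr = 1.269 + 8.074 = 9.342 μm/a
Ordering by μm/a: zinc (9.34) > copper (5.52)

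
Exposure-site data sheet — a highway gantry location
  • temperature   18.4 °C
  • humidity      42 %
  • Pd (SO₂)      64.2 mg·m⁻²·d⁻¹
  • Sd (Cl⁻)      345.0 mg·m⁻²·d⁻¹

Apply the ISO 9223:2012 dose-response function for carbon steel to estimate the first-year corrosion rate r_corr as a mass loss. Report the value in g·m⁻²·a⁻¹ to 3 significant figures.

carbon steel: f(T) = -0.054·(T−10) [T>10 °C] = -0.4536
  sulphur-dioxide contribution → 22.68 μm/a
  chloride contribution → 31.89 μm/a
  ⇒ r_corr(carbon steel) = 54.57 μm/a
Convert to mass loss: 54.57 μm/a × 7.85 g/cm³ = 428.4 g·m⁻²·a⁻¹

r_corr = 428 g·m⁻²·a⁻¹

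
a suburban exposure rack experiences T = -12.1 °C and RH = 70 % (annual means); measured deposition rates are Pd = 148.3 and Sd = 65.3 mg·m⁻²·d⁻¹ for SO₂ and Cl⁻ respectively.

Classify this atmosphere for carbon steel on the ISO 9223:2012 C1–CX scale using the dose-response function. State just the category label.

carbon steel: f(T) = +0.150·(T−10) [T≤10 °C] = -3.3150
  sulphur-dioxide contribution → 3.51 μm/a
  chloride contribution → 8.45 μm/a
  total first-year rate 11.96 μm/a
ISO 9223 Table 2 (carbon steel): 1.3 < 12 ≤ 25 μm/a ⇒ C2

C2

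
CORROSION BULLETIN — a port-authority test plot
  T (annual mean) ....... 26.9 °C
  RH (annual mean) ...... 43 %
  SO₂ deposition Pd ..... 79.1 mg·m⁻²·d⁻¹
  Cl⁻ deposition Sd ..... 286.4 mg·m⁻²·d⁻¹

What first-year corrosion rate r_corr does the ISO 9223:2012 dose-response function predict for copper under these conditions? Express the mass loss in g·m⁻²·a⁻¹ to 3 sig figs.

r_corr = 7.92 g·m⁻²·a⁻¹

copper: temperature factor f = -0.080·(16.9) = -1.3520
  sulphur-dioxide contribution → 0.05401 μm/a
  chloride contribution → 0.8295 μm/a
  total first-year rate 0.8835 μm/a
Convert to mass loss: 0.8835 μm/a × 8.96 g/cm³ = 7.917 g·m⁻²·a⁻¹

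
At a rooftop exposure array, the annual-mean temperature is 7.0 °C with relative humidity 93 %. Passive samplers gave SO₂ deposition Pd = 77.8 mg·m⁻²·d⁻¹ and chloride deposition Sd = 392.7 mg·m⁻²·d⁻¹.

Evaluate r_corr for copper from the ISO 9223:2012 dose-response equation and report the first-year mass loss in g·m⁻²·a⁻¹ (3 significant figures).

r_corr = 42.8 g·m⁻²·a⁻¹

copper: f(T) = +0.126·(T−10) [T≤10 °C] = -0.3780
  sulphur-dioxide contribution → 2.721 μm/a
  chloride contribution → 2.061 μm/a
  ⇒ r_corr(copper) = 4.782 μm/a
Convert to mass loss: 4.782 μm/a × 8.96 g/cm³ = 42.85 g·m⁻²·a⁻¹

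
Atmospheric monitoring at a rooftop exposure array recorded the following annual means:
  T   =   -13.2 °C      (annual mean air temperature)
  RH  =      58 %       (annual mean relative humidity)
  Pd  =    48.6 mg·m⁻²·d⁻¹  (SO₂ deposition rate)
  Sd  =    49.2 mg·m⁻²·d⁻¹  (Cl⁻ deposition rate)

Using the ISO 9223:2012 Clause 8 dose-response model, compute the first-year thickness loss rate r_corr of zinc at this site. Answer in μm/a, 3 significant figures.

zinc: f(T) = +0.038·(T−10) [T≤10 °C] = -0.8816
  Pd branch = 0.0129·Pd^0.44·e^(0.046·RH+f) = 0.4251 μm/a
  Sd branch = 0.0175·Sd^0.57·e^(0.008·RH+0.085·T) = 0.0835 μm/a
  sum: 0.4251 + 0.0835 → r_corr = 0.5086 μm/a

r_corr = 0.509 μm/a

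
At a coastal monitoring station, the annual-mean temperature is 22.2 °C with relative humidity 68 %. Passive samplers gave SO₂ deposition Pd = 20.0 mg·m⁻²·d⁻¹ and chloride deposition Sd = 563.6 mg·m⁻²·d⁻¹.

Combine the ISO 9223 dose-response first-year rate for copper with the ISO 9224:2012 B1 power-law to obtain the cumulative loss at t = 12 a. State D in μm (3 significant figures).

D(12) = 11.5 μm

copper: f(T) = -0.080·(T−10) [T>10 °C] = -0.9760
  sulphur-dioxide contribution → 0.2405 μm/a
  chloride contribution → 1.946 μm/a
  ⇒ r_corr(copper) = 2.186 μm/a
Power-law: D(12) = r_corr · 12^0.667
  D(12) = 2.186 × 12^0.667 = 2.186 × 5.246 = 11.47 μm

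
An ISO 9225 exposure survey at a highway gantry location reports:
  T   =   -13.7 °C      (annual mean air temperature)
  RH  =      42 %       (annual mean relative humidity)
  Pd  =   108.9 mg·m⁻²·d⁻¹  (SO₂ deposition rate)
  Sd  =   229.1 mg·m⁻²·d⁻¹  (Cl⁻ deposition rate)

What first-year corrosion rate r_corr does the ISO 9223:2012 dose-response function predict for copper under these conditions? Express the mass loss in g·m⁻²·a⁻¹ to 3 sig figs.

copper: T≤10 °C ⇒ hinge +0.126·(-13.7−10) = -2.9862
  SO₂ term: 0.0053·108.9^0.26·exp(0.059·42-2.9862) = 0.01079
  Cl⁻ term: 0.01025·229.1^0.27·exp(0.036·42+0.049·-13.7) = 0.103
  sum: 0.01079 + 0.103 → r_corr = 0.1138 μm/a
Convert to mass loss: 0.1138 μm/a × 8.96 g/cm³ = 1.02 g·m⁻²·a⁻¹

r_corr = 1.02 g·m⁻²·a⁻¹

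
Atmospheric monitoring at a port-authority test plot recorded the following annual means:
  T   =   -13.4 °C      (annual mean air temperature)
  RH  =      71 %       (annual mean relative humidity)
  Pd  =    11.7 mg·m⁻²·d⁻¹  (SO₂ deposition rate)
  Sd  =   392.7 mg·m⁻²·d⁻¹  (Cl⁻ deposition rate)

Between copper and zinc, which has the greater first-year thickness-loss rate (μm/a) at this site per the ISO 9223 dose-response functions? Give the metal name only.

copper: T≤10 °C ⇒ hinge +0.126·(-13.4−10) = -2.9484
  sulphur-dioxide contribution → 0.03474 μm/a
  chloride contribution → 0.3436 μm/a
  total first-year rate 0.3783 μm/a
zinc: f(T) = +0.038·(T−10) [T≤10 °C] = -0.8892
  sulphur-dioxide contribution → 0.41 μm/a
  chloride contribution → 0.2976 μm/a
  ⇒ r_corr(zinc) = 0.7077 μm/a
Ordering by μm/a: zinc (0.708) > copper (0.378)

zinc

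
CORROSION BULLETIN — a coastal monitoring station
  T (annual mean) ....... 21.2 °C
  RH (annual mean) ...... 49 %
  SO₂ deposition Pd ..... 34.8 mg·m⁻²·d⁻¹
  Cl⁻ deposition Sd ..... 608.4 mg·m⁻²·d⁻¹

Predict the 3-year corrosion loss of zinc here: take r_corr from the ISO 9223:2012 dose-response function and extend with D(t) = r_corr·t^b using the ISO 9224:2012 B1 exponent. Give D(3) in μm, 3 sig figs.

zinc: f(T) = -0.071·(T−10) [T>10 °C] = -0.7952
  sulphur-dioxide contribution → 0.2645 μm/a
  chloride contribution → 6.066 μm/a
  ⇒ r_corr(zinc) = 6.33 μm/a
Long-term exponent b (ISO 9224 Table 2, B1) = 0.813
  D(3) = 6.33 × 3^0.813 = 6.33 × 2.443 = 15.46 μm

D(3) = 15.5 μm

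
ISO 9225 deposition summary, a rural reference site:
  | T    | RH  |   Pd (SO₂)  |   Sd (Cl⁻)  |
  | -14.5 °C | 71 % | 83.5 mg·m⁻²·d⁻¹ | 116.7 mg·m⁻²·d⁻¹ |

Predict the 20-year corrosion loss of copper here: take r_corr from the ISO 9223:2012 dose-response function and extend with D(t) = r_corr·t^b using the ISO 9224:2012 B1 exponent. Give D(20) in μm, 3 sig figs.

D(20) = 2.10 μm

copper: temperature factor f = +0.126·(-24.5) = -3.0870
  Pd branch = 0.0053·Pd^0.26·e^(0.059·RH+f) = 0.05041 μm/a
  Cl⁻ term: 0.01025·116.7^0.27·exp(0.036·71+0.049·-14.5) = 0.2346
  r_corr = 0.05041 + 0.2346 = 0.285 μm/a
Power-law: D(20) = r_corr · 20^0.667
  D(20) = 0.285 × 20^0.667 = 0.285 × 7.375 = 2.102 μm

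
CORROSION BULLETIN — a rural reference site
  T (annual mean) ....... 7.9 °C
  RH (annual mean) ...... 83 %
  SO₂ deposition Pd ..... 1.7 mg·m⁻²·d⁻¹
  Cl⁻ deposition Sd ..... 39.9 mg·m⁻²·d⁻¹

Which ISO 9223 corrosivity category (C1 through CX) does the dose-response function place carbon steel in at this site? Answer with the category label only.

carbon steel: f(T) = +0.150·(T−10) [T≤10 °C] = -0.3150
  SO₂ term: 1.77·1.7^0.52·exp(0.02·83-0.3150) = 8.952
  Sd branch = 0.102·Sd^0.62·e^(0.033·RH+0.04·T) = 21.28 μm/a
  sum: 8.952 + 21.28 → r_corr = 30.23 μm/a
30.2 μm/a falls in (25, 50] for carbon steel → category C3

C3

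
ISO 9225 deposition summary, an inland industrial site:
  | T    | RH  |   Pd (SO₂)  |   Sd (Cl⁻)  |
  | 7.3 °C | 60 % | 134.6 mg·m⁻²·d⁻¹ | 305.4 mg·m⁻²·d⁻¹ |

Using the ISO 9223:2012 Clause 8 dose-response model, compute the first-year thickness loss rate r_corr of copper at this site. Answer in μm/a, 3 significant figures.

r_corr = 1.06 μm/a

copper: f(T) = +0.126·(T−10) [T≤10 °C] = -0.3402
  sulphur-dioxide contribution → 0.465 μm/a
  chloride contribution → 0.5957 μm/a
  total first-year rate 1.061 μm/a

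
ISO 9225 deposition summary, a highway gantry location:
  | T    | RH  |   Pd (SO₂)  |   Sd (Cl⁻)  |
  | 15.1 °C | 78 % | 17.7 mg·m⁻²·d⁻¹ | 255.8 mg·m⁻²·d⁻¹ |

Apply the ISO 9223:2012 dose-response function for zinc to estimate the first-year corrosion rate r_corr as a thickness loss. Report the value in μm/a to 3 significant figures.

r_corr = 3.93 μm/a

zinc: temperature factor f = -0.071·(5.1) = -0.3621
  sulphur-dioxide contribution → 1.15 μm/a
  chloride contribution → 2.779 μm/a
  ⇒ r_corr(zinc) = 3.929 μm/a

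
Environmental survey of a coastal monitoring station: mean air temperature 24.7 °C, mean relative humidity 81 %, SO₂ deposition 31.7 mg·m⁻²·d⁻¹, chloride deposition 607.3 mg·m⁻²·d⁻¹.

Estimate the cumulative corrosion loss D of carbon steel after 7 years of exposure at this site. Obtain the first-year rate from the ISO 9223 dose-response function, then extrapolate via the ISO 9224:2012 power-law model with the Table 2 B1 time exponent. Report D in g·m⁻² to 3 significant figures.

carbon steel: temperature factor f = -0.054·(14.7) = -0.7938
  Pd branch = 1.77·Pd^0.52·e^(0.02·RH+f) = 24.4 μm/a
  Sd branch = 0.102·Sd^0.62·e^(0.033·RH+0.04·T) = 211 μm/a
  r_corr = 24.4 + 211 = 235.4 μm/a
Power-law: D(7) = r_corr · 7^0.523
  D(7) = 235.4 × 7^0.523 = 235.4 × 2.767 = 651.3 μm
  Mass loss = 651.3 μm × 7.85 g/cm³ = 5113 g·m⁻²

D(7) = 5.11e+03 g·m⁻²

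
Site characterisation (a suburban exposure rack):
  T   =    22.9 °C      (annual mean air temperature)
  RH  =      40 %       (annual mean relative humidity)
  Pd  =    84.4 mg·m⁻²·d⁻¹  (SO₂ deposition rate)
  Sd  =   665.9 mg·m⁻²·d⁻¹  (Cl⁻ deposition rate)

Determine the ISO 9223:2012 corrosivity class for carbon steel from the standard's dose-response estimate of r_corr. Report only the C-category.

carbon steel: T>10 °C ⇒ hinge -0.054·(22.9−10) = -0.6966
  Pd branch = 1.77·Pd^0.52·e^(0.02·RH+f) = 19.71 μm/a
  Cl⁻ term: 0.102·665.9^0.62·exp(0.033·40+0.04·22.9) = 53.73
  sum: 19.71 + 53.73 → r_corr = 73.43 μm/a
Category bounds: 50…80 μm/a bracket r_corr ⇒ C4

C4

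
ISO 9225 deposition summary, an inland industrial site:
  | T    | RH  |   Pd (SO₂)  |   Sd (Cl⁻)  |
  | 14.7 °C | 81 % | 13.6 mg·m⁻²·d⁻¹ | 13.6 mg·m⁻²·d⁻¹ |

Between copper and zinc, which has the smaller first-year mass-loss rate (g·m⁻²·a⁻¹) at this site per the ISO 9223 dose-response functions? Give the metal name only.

copper: T>10 °C ⇒ hinge -0.080·(14.7−10) = -0.3760
  SO₂ term: 0.0053·13.6^0.26·exp(0.059·81-0.3760) = 0.8535
  Sd branch = 0.01025·Sd^0.27·e^(0.036·RH+0.049·T) = 0.7871 μm/a
  r_corr = 0.8535 + 0.7871 = 1.641 μm/a
  mass loss = 1.641 μm/a × 8.96 g/cm³ = 14.7 g·m⁻²·a⁻¹
zinc: T>10 °C ⇒ hinge -0.071·(14.7−10) = -0.3337
  SO₂ term: 0.0129·13.6^0.44·exp(0.046·81-0.3337) = 1.209
  Cl⁻ term: 0.0175·13.6^0.57·exp(0.008·81+0.085·14.7) = 0.5167
  r_corr = 1.209 + 0.5167 = 1.726 μm/a
  mass loss = 1.726 μm/a × 7.14 g/cm³ = 12.32 g·m⁻²·a⁻¹
Ordering by g·m⁻²·a⁻¹: copper (14.7) > zinc (12.3)

zinc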